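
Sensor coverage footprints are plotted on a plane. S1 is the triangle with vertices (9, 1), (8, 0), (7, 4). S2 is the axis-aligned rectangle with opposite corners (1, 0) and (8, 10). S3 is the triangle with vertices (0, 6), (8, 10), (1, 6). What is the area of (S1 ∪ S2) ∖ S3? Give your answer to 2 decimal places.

|S1 ∪ S2| = 71.25.
|(S1 ∪ S2) ∩ S3| = 1.75.
|(S1 ∪ S2) ∖ S3| = 71.25 − 1.75 = 69.50.

69.50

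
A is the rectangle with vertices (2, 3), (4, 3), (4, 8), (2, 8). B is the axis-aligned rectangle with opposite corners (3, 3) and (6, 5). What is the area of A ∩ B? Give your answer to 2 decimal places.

|A∩B|: x∈[3,4], y∈[3,5] → 1·2 = 2.

2.00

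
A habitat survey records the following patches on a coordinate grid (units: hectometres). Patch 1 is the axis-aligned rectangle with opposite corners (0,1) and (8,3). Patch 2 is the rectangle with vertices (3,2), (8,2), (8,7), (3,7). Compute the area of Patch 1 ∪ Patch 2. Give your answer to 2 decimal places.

36.00

By inclusion–exclusion:
Individual areas: |Patch 1| = 16, |Patch 2| = 25.
|Patch 1∩Patch 2|: x∈[3,8], y∈[2,3] → 5·1 = 5.
|Patch 1 ∪ Patch 2| = 41 − 5 = 36.00.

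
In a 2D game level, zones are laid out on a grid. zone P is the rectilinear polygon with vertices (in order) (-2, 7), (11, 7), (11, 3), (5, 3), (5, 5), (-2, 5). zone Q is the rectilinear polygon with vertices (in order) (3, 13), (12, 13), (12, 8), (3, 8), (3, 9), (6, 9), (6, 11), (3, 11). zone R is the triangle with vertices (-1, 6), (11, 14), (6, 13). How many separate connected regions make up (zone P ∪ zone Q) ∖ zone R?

3

(zone P ∪ zone Q) ∖ zone R splits into 3 disjoint pieces (area 37.75, area 4, area 28.8333).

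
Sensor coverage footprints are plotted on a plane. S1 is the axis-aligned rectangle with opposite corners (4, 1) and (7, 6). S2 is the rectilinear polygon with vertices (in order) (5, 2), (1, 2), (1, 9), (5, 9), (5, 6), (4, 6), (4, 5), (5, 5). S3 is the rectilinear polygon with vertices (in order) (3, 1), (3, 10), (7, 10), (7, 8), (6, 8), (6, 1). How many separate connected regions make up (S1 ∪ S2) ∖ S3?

2

(S1 ∪ S2) ∖ S3 splits into 2 disjoint pieces (area 5, area 14).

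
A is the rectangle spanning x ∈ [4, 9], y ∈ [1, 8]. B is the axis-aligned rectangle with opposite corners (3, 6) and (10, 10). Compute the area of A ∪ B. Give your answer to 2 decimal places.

By inclusion–exclusion:
Individual areas: |A| = 35, |B| = 28.
|A∩B|: x∈[4,9], y∈[6,8] → 5·2 = 10.
|A ∪ B| = 63 − 10 = 53.00.

53.00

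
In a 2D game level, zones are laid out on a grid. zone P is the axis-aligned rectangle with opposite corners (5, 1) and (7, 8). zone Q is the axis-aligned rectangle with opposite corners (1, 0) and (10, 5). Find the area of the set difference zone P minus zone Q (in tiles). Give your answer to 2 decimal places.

|zone P∩zone Q|: x∈[5,7], y∈[1,5] → 2·4 = 8.
|zone P| = 14.
|zone P ∖ zone Q| = |zone P| − |zone P∩zone Q| = 14 − 8 = 6.00.

6.00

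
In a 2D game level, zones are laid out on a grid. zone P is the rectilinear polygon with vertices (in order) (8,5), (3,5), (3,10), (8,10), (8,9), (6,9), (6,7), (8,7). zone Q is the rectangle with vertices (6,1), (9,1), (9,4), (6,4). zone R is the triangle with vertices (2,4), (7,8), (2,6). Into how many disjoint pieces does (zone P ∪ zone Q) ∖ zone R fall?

3

(zone P ∪ zone Q) ∖ zone R splits into 3 disjoint pieces (area 7.025, area 11, area 9).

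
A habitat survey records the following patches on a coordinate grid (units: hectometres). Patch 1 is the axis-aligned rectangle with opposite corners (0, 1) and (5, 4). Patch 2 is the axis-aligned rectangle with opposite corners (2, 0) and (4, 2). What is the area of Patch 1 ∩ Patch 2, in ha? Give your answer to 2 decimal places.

2.00

|Patch 1∩Patch 2|: x∈[2,4], y∈[1,2] → 2·1 = 2.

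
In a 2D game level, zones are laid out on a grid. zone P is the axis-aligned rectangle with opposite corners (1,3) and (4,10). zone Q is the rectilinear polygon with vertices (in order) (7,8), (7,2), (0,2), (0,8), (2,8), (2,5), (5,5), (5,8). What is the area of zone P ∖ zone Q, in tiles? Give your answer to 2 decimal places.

12.00

|zone P| = 21, |zone P∩zone Q| = 9.
|zone P ∖ zone Q| = |zone P| − |zone P∩zone Q| = 21 − 9 = 12.00.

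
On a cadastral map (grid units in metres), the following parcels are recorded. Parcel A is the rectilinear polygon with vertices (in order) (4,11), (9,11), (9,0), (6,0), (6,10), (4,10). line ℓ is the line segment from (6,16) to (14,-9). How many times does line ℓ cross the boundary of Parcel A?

2

The segment meets the boundary at (9,6.625), (7.6,11).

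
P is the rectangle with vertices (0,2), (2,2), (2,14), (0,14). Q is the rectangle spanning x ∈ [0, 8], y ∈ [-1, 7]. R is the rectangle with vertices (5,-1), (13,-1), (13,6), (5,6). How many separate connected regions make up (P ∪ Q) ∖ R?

(P ∪ Q) ∖ R is a single connected region.

1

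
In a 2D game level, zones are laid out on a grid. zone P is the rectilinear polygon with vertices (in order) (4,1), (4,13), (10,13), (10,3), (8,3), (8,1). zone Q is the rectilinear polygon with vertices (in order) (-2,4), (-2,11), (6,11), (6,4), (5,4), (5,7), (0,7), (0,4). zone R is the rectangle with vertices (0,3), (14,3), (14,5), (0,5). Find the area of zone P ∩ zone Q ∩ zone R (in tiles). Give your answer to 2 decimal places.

The intersection is the polygon with vertices (6,4), (5,4), (5,5), (6,5).
By the shoelace formula its area is 1.00.

1.00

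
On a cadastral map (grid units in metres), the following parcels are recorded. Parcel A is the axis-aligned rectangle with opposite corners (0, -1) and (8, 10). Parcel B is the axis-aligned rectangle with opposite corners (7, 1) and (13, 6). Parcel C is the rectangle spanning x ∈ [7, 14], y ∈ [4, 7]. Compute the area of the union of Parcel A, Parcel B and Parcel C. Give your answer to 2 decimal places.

By inclusion–exclusion:
Individual areas: |Parcel A| = 88, |Parcel B| = 30, |Parcel C| = 21.
|Parcel A∩Parcel B|: x∈[7,8], y∈[1,6] → 1·5 = 5.
|Parcel A∩Parcel C|: x∈[7,8], y∈[4,7] → 1·3 = 3.
|Parcel B∩Parcel C|: x∈[7,13], y∈[4,6] → 6·2 = 12.
|Parcel A∩Parcel B∩Parcel C| = 2.
|Parcel A ∪ Parcel B ∪ Parcel C| = 139 − 20 + 2 = 121.00.

121.00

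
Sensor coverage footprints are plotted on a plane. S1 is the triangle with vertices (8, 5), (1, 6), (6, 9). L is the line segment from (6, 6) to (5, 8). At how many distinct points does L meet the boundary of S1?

The segment lies entirely inside S1 and never meets its boundary.

0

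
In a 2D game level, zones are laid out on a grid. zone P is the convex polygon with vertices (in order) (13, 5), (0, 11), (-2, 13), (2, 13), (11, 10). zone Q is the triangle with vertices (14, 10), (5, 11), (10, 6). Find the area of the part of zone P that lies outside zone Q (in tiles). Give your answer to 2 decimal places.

|zone P| = 42.5, |zone P∩zone Q| = 15.8477.
|zone P ∖ zone Q| = |zone P| − |zone P∩zone Q| = 42.5 − 15.8477 = 26.65.

26.65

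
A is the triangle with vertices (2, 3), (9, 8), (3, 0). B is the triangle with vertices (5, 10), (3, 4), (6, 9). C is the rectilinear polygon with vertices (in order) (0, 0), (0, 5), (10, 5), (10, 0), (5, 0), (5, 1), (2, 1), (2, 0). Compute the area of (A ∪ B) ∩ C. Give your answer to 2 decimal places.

|A ∪ B| = 17.
|(A ∪ B) ∩ C| = 9.67.

9.67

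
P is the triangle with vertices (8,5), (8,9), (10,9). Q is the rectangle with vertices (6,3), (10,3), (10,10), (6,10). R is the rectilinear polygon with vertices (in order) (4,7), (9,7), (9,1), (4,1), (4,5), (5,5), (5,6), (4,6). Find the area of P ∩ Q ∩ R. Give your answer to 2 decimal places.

The intersection is the polygon with vertices (8,5), (8,7), (9,7).
By the shoelace formula its area is 1.00.

1.00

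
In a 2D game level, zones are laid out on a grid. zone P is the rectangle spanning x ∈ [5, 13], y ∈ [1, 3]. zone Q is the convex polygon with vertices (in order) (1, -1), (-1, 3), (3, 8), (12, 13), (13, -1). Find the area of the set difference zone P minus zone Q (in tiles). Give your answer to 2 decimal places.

0.43

|zone P| = 16, |zone P∩zone Q| = 15.5714.
|zone P ∖ zone Q| = |zone P| − |zone P∩zone Q| = 16 − 15.5714 = 0.43.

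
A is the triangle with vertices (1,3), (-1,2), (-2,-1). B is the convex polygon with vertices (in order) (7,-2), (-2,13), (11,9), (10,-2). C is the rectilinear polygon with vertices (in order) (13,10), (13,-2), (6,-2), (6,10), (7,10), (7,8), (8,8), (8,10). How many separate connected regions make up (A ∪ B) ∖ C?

2

(A ∪ B) ∖ C splits into 2 disjoint pieces (area 2.5, area 45.9487).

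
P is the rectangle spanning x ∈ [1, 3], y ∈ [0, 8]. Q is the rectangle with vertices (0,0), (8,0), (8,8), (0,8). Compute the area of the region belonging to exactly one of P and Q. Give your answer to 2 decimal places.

48.00

|P∩Q|: x∈[1,3], y∈[0,8] → 2·8 = 16.
|P △ Q| = |P| + |Q| − 2·|P∩Q| = 16 + 64 − 32 = 48.00.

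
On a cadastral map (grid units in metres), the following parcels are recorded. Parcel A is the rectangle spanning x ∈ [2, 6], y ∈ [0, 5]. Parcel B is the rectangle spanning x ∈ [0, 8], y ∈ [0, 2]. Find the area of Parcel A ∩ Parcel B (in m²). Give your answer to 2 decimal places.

8.00

|Parcel A∩Parcel B|: x∈[2,6], y∈[0,2] → 4·2 = 8.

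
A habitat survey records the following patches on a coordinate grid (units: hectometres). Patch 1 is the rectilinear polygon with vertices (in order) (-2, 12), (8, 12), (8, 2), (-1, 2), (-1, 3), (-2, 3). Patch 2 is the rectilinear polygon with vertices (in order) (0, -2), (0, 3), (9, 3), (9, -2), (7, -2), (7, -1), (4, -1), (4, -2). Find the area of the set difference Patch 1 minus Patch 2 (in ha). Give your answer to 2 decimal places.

|Patch 1| = 99, |Patch 1∩Patch 2| = 8.
|Patch 1 ∖ Patch 2| = |Patch 1| − |Patch 1∩Patch 2| = 99 − 8 = 91.00.

91.00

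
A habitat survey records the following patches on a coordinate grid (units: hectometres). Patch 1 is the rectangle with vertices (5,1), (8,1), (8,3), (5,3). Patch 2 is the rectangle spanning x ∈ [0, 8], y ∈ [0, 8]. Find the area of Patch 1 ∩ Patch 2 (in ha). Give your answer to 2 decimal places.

6.00

|Patch 1∩Patch 2|: x∈[5,8], y∈[1,3] → 3·2 = 6.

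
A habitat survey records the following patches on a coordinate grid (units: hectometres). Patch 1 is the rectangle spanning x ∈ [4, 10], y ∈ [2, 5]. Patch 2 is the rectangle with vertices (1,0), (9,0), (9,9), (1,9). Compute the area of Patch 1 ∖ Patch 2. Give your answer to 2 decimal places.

3.00

|Patch 1∩Patch 2|: x∈[4,9], y∈[2,5] → 5·3 = 15.
|Patch 1| = 18.
|Patch 1 ∖ Patch 2| = |Patch 1| − |Patch 1∩Patch 2| = 18 − 15 = 3.00.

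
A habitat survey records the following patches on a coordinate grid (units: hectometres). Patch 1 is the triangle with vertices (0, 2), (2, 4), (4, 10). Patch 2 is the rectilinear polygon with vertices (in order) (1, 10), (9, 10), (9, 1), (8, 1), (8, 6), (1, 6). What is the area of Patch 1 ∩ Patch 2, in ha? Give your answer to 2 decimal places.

The intersection is the polygon with vertices (2.667,6), (2,6), (4,10).
By the shoelace formula its area is 1.33.

1.33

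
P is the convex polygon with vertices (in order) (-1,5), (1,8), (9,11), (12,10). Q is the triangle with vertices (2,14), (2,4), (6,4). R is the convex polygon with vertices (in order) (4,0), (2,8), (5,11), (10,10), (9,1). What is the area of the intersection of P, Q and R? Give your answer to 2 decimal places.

The intersection is the polygon with vertices (4.72,7.2), (2.421,6.316), (2,8), (2.6,8.6), (3.957,9.109).
By the shoelace formula its area is 4.67.

4.67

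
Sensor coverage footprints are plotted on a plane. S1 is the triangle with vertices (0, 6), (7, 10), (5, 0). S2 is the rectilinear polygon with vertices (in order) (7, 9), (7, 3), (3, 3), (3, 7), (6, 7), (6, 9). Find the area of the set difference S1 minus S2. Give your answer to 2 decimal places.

17.80

|S1| = 31, |S1∩S2| = 13.2.
|S1 ∖ S2| = |S1| − |S1∩S2| = 31 − 13.2 = 17.80.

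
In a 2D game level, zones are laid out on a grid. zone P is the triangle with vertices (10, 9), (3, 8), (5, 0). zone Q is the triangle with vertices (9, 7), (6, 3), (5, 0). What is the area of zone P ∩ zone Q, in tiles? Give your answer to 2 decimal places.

The intersection is the polygon with vertices (5,0), (6,3), (8.571,6.429).
By the shoelace formula its area is 2.14.

2.14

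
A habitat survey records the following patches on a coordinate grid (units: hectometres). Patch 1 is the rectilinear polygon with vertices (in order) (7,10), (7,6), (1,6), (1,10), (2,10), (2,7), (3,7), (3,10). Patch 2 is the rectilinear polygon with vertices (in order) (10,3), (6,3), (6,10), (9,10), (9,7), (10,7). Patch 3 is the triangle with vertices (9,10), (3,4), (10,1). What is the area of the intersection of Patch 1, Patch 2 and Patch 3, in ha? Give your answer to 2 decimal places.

1.50

The intersection is the polygon with vertices (6,6), (6,7), (7,8), (7,6).
By the shoelace formula its area is 1.50.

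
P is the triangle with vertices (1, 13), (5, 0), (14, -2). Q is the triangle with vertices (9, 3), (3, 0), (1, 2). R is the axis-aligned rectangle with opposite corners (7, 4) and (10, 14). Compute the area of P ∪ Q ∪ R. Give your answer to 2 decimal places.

By inclusion–exclusion:
Individual areas: |P| = 54.5, |Q| = 9, |R| = 30.
|P∩Q| = 3.7926.
|P∩R| = 1.8692.
|Q∩R| = 0.
|P∩Q∩R| = 0.
|P ∪ Q ∪ R| = 93.5 − 5.6618 + 0 = 87.84.

87.84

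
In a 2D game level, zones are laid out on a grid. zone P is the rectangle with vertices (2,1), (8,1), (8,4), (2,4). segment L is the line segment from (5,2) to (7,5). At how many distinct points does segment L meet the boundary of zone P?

The segment meets the boundary at (6.333,4).

1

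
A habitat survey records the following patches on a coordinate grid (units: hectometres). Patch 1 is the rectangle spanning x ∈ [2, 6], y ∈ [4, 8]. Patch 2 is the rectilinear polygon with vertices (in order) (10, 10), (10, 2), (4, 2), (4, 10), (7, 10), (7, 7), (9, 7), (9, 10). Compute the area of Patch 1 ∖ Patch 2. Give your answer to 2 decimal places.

8.00

|Patch 1| = 16, |Patch 1∩Patch 2| = 8.
|Patch 1 ∖ Patch 2| = |Patch 1| − |Patch 1∩Patch 2| = 16 − 8 = 8.00.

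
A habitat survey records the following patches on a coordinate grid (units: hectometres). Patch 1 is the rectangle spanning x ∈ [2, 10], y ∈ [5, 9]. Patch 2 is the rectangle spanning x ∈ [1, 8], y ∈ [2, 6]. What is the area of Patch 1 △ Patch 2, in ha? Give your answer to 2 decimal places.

|Patch 1∩Patch 2|: x∈[2,8], y∈[5,6] → 6·1 = 6.
|Patch 1 △ Patch 2| = |Patch 1| + |Patch 2| − 2·|Patch 1∩Patch 2| = 32 + 28 − 12 = 48.00.

48.00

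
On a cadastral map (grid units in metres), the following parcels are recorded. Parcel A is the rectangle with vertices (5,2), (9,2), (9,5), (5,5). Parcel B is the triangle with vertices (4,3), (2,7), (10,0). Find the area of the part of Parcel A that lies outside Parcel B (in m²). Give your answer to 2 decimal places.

9.03

|Parcel A| = 12, |Parcel A∩Parcel B| = 2.9732.
|Parcel A ∖ Parcel B| = |Parcel A| − |Parcel A∩Parcel B| = 12 − 2.9732 = 9.03.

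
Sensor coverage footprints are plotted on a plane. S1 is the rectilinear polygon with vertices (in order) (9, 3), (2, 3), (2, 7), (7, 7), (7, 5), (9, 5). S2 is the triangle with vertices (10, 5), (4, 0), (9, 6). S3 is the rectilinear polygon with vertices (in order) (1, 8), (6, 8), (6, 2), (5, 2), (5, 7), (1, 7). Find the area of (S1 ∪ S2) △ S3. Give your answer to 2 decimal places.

28.85

|S1 ∪ S2| = 26.9833.
|(S1 ∪ S2) ∩ S3| = 4.0667.
|(S1 ∪ S2) △ S3| = 26.9833 + 10 − 8.1333 = 28.85.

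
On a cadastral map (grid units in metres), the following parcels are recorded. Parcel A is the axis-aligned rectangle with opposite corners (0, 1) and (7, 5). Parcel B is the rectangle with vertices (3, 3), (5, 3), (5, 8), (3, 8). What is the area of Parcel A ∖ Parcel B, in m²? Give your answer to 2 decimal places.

24.00

|Parcel A∩Parcel B|: x∈[3,5], y∈[3,5] → 2·2 = 4.
|Parcel A| = 28.
|Parcel A ∖ Parcel B| = |Parcel A| − |Parcel A∩Parcel B| = 28 − 4 = 24.00.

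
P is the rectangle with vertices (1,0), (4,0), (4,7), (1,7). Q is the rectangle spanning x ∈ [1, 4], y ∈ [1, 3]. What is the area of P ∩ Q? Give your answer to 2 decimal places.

6.00

|P∩Q|: x∈[1,4], y∈[1,3] → 3·2 = 6.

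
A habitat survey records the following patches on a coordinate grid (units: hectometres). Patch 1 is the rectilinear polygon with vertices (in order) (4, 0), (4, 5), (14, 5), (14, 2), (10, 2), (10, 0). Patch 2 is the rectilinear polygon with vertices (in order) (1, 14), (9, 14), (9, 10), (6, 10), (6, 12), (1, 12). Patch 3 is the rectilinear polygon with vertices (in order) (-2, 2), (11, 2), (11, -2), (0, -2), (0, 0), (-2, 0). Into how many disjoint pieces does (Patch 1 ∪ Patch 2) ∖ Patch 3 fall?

(Patch 1 ∪ Patch 2) ∖ Patch 3 splits into 2 disjoint pieces (area 30, area 22).

2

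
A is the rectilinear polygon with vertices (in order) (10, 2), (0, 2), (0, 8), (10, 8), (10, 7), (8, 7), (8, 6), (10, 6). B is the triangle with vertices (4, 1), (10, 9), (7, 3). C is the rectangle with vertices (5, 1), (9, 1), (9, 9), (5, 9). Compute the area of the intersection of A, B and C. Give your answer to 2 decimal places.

4.67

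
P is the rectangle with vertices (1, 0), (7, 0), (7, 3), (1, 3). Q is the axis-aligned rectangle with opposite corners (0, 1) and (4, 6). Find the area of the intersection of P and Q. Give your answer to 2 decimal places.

6.00

|P∩Q|: x∈[1,4], y∈[1,3] → 3·2 = 6.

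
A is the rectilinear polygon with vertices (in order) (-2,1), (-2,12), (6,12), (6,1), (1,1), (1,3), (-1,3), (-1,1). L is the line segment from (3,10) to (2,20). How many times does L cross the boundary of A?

The segment meets the boundary at (2.8,12).

1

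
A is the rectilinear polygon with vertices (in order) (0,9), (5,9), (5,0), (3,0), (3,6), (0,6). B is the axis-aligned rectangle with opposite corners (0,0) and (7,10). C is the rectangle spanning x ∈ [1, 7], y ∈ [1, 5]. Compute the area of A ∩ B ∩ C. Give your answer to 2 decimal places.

8.00

The intersection is the polygon with vertices (5,1), (3,1), (3,5), (5,5).
By the shoelace formula its area is 8.00.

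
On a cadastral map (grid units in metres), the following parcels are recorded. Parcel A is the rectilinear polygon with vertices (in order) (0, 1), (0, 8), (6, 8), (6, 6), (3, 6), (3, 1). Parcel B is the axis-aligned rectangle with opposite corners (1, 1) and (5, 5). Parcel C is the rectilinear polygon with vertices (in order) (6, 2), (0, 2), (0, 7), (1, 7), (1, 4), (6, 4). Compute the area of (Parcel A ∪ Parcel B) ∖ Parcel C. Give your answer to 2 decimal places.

22.00

|Parcel A ∪ Parcel B| = 35.
|(Parcel A ∪ Parcel B) ∩ Parcel C| = 13.
|(Parcel A ∪ Parcel B) ∖ Parcel C| = 35 − 13 = 22.00.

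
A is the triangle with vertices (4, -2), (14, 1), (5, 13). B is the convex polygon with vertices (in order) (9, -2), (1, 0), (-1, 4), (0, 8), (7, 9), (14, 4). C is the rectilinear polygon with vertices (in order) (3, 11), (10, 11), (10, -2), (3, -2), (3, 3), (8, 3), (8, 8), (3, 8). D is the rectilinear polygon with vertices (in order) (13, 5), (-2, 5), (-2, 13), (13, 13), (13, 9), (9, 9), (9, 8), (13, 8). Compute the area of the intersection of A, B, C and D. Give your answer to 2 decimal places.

7.49

The intersection is the polygon with vertices (8,8), (4.667,8), (4.712,8.673), (7,9), (9.154,7.462), (10,6.333), (10,5), (8,5).
By the shoelace formula its area is 7.49.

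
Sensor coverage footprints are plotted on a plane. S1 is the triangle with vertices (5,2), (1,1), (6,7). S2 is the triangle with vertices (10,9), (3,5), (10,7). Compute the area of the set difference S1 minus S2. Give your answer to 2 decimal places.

8.98

|S1| = 9.5, |S1∩S2| = 0.52.
|S1 ∖ S2| = |S1| − |S1∩S2| = 9.5 − 0.52 = 8.98.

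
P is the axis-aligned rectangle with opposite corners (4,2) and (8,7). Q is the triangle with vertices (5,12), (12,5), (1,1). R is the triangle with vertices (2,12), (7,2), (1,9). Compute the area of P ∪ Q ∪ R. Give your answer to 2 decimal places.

62.89

By inclusion–exclusion:
Individual areas: |P| = 20, |Q| = 52.5, |R| = 12.5.
|P∩Q| = 16.7273.
|P∩R| = 3.5.
|Q∩R| = 5.2198.
|P∩Q∩R| = 3.3391.
|P ∪ Q ∪ R| = 85 − 25.4471 + 3.3391 = 62.89.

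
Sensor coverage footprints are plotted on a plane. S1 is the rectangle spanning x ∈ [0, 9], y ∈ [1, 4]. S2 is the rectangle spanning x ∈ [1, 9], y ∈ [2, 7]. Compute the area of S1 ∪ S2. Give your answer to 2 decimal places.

51.00

By inclusion–exclusion:
Individual areas: |S1| = 27, |S2| = 40.
|S1∩S2|: x∈[1,9], y∈[2,4] → 8·2 = 16.
|S1 ∪ S2| = 67 − 16 = 51.00.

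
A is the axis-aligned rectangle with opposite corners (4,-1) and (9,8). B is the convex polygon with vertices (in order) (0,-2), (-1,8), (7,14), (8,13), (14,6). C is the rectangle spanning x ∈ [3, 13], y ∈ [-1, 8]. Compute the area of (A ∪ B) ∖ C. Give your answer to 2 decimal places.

73.51

|A ∪ B| = 141.0714.
|(A ∪ B) ∩ C| = 67.5595.
|(A ∪ B) ∖ C| = 141.0714 − 67.5595 = 73.51.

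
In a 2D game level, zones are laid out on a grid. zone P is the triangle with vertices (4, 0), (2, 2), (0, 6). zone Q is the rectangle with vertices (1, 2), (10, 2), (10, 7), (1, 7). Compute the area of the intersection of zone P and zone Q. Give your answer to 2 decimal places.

The intersection is the polygon with vertices (1,4), (1,4.5), (2.667,2), (2,2).
By the shoelace formula its area is 1.08.

1.08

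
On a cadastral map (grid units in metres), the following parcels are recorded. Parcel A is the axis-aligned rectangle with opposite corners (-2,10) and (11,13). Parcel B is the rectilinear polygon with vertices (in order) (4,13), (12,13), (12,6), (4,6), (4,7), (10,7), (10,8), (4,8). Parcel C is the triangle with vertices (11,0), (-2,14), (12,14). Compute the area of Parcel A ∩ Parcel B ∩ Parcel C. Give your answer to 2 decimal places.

The intersection is the polygon with vertices (4,10), (4,13), (11,13), (11,10).
By the shoelace formula its area is 21.00.

21.00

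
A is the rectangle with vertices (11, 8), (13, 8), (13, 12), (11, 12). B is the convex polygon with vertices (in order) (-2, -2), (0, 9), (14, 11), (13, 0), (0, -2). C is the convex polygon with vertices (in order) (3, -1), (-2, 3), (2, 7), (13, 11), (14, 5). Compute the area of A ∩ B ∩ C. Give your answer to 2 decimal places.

The intersection is the polygon with vertices (11,8), (11,10.273), (12.353,10.765), (13,10.857), (13,8).
By the shoelace formula its area is 5.23.

5.23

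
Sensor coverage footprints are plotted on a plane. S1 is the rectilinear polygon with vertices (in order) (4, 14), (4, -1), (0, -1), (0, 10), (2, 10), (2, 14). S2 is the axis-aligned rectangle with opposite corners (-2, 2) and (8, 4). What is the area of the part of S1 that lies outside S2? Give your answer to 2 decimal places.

|S1| = 52, |S1∩S2| = 8.
|S1 ∖ S2| = |S1| − |S1∩S2| = 52 − 8 = 44.00.

44.00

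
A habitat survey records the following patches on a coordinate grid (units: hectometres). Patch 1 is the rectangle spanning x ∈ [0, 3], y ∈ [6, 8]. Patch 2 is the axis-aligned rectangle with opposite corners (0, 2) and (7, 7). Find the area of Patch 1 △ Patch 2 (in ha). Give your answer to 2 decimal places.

|Patch 1∩Patch 2|: x∈[0,3], y∈[6,7] → 3·1 = 3.
|Patch 1 △ Patch 2| = |Patch 1| + |Patch 2| − 2·|Patch 1∩Patch 2| = 6 + 35 − 6 = 35.00.

35.00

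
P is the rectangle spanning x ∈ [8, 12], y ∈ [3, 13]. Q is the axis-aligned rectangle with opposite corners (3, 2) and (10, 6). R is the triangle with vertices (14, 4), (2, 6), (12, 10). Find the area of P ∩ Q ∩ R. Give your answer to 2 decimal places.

The intersection is the polygon with vertices (8,6), (10,6), (10,4.667), (8,5).
By the shoelace formula its area is 2.33.

2.33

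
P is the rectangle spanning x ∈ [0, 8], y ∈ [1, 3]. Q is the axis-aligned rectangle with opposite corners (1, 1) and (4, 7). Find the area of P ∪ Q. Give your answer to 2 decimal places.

By inclusion–exclusion:
Individual areas: |P| = 16, |Q| = 18.
|P∩Q|: x∈[1,4], y∈[1,3] → 3·2 = 6.
|P ∪ Q| = 34 − 6 = 28.00.

28.00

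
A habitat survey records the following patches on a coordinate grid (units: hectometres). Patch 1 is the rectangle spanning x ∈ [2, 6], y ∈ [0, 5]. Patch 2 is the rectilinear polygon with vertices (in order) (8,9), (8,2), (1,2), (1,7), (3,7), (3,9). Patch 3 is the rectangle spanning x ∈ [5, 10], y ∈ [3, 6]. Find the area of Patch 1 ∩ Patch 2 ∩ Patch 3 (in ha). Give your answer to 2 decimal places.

2.00

The intersection is the polygon with vertices (6,5), (6,3), (5,3), (5,5).
By the shoelace formula its area is 2.00.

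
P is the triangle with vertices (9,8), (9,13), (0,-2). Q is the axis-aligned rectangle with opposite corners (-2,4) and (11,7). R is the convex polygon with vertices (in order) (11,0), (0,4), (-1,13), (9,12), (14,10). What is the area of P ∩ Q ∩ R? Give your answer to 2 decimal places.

6.75

The intersection is the polygon with vertices (8.1,7), (5.4,4), (3.6,4), (5.4,7).
By the shoelace formula its area is 6.75.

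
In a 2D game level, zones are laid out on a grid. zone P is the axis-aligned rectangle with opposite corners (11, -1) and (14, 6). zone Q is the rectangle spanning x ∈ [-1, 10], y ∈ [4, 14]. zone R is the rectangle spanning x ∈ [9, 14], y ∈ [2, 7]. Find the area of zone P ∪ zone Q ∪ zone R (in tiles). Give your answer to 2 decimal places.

By inclusion–exclusion:
Individual areas: |zone P| = 21, |zone Q| = 110, |zone R| = 25.
|zone P∩zone Q| = 0 (no overlap).
|zone P∩zone R|: x∈[11,14], y∈[2,6] → 3·4 = 12.
|zone Q∩zone R|: x∈[9,10], y∈[4,7] → 1·3 = 3.
|zone P∩zone Q∩zone R| = 0.
|zone P ∪ zone Q ∪ zone R| = 156 − 15 + 0 = 141.00.

141.00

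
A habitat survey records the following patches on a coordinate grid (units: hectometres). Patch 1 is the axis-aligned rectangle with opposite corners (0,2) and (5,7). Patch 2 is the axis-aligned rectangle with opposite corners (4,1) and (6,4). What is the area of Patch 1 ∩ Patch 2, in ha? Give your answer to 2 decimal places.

|Patch 1∩Patch 2|: x∈[4,5], y∈[2,4] → 1·2 = 2.

2.00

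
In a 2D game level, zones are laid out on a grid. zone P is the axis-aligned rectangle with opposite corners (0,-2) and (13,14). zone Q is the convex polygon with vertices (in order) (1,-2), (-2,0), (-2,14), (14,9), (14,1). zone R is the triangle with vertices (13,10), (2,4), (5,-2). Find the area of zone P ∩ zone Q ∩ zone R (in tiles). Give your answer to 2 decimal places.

41.33

The intersection is the polygon with vertices (4.586,-1.172), (2,4), (12.199,9.563), (12.621,9.431), (5.727,-0.909).
By the shoelace formula its area is 41.33.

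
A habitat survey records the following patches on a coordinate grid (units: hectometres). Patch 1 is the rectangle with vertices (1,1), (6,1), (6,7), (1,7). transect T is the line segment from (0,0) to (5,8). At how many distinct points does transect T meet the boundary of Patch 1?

2

The segment meets the boundary at (4.375,7), (1,1.6).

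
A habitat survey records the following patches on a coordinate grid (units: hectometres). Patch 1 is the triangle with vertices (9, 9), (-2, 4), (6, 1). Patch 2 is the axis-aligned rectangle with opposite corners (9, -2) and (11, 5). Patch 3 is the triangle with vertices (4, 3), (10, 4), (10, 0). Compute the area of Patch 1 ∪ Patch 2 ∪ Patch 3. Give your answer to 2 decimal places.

By inclusion–exclusion:
Individual areas: |Patch 1| = 36.5, |Patch 2| = 14, |Patch 3| = 12.
|Patch 1∩Patch 2| = 0.
|Patch 1∩Patch 3| = 2.2643.
|Patch 2∩Patch 3| = 3.6667.
|Patch 1∩Patch 2∩Patch 3| = 0.
|Patch 1 ∪ Patch 2 ∪ Patch 3| = 62.5 − 5.931 + 0 = 56.57.

56.57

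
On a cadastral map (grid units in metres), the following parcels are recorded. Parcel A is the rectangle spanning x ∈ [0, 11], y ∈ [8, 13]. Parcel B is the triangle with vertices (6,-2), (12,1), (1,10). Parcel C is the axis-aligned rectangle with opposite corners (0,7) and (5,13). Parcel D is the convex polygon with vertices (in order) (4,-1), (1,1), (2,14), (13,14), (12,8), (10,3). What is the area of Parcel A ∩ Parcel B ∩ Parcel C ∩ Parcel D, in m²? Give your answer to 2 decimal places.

1.31

The intersection is the polygon with vertices (3.444,8), (1.833,8), (1.584,8.597), (1.651,9.467).
By the shoelace formula its area is 1.31.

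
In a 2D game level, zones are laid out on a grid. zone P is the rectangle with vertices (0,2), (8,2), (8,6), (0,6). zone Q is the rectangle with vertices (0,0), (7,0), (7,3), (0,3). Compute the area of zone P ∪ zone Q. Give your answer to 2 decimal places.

46.00

By inclusion–exclusion:
Individual areas: |zone P| = 32, |zone Q| = 21.
|zone P∩zone Q|: x∈[0,7], y∈[2,3] → 7·1 = 7.
|zone P ∪ zone Q| = 53 − 7 = 46.00.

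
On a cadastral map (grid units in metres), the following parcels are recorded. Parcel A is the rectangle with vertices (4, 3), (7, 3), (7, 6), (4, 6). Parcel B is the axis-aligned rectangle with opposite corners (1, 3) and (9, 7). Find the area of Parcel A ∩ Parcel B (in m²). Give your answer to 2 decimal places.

|Parcel A∩Parcel B|: x∈[4,7], y∈[3,6] → 3·3 = 9.

9.00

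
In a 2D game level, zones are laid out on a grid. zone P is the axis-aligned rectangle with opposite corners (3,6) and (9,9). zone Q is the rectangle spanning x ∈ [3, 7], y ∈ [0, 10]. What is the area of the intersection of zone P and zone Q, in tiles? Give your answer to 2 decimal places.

12.00

|zone P∩zone Q|: x∈[3,7], y∈[6,9] → 4·3 = 12.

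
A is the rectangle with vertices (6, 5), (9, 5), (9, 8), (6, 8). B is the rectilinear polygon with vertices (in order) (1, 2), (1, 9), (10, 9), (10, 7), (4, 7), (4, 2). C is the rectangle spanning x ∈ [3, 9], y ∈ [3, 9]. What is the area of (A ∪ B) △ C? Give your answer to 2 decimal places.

|A ∪ B| = 39.
|(A ∪ B) ∩ C| = 22.
|(A ∪ B) △ C| = 39 + 36 − 44 = 31.00.

31.00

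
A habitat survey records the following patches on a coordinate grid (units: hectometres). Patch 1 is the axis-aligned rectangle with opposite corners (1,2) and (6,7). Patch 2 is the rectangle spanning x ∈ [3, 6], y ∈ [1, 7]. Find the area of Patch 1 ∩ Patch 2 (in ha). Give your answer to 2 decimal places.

15.00

|Patch 1∩Patch 2|: x∈[3,6], y∈[2,7] → 3·5 = 15.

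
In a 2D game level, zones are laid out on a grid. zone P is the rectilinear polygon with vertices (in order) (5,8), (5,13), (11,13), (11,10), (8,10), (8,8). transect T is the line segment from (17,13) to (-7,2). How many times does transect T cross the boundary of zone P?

The segment meets the boundary at (6.091,8), (8,8.875), (10.455,10), (11,10.25).

4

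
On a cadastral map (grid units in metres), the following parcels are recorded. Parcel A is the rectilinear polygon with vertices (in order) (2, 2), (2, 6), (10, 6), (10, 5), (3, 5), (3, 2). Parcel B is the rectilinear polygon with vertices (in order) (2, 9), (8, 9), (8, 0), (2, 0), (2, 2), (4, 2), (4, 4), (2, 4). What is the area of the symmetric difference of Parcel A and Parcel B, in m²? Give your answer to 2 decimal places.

47.00

|Parcel A| = 11, |Parcel B| = 50, |Parcel A∩Parcel B| = 7.
|Parcel A △ Parcel B| = |Parcel A| + |Parcel B| − 2·|Parcel A∩Parcel B| = 11 + 50 − 14 = 47.00.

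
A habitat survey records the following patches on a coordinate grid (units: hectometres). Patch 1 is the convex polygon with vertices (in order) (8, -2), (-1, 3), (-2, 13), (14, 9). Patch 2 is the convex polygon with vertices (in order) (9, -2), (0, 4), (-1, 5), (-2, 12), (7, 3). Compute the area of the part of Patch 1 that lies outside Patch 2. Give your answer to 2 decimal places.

96.40

|Patch 1| = 142.5, |Patch 1∩Patch 2| = 46.1045.
|Patch 1 ∖ Patch 2| = |Patch 1| − |Patch 1∩Patch 2| = 142.5 − 46.1045 = 96.40.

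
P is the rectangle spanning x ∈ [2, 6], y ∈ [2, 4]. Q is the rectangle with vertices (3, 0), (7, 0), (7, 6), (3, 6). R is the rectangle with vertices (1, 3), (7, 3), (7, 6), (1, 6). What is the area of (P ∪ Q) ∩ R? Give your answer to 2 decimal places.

13.00

The region (P ∪ Q) ∩ R is the polygon with vertices (2,4), (3,4), (3,6), (7,6), (7,3), (2,3).
By the shoelace formula its area is 13.00.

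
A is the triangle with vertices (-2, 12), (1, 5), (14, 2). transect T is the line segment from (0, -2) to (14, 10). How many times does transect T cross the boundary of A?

2

The segment meets the boundary at (8.602,5.373), (6.646,3.697).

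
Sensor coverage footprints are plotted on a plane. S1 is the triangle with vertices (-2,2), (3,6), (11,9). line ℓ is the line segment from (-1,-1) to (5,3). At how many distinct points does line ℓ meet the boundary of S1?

The segment lies entirely outside S1 and never meets its boundary.

0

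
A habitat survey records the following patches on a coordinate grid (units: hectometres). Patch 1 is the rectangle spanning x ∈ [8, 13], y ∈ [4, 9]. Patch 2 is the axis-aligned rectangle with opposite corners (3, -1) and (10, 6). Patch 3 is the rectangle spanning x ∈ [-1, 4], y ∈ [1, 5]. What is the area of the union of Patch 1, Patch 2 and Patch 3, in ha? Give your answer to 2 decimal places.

By inclusion–exclusion:
Individual areas: |Patch 1| = 25, |Patch 2| = 49, |Patch 3| = 20.
|Patch 1∩Patch 2|: x∈[8,10], y∈[4,6] → 2·2 = 4.
|Patch 1∩Patch 3| = 0 (no overlap).
|Patch 2∩Patch 3|: x∈[3,4], y∈[1,5] → 1·4 = 4.
|Patch 1∩Patch 2∩Patch 3| = 0.
|Patch 1 ∪ Patch 2 ∪ Patch 3| = 94 − 8 + 0 = 86.00.

86.00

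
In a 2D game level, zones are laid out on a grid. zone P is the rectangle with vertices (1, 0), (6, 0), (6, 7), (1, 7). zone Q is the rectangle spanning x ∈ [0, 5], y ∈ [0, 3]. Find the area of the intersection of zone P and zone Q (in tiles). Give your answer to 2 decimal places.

|zone P∩zone Q|: x∈[1,5], y∈[0,3] → 4·3 = 12.

12.00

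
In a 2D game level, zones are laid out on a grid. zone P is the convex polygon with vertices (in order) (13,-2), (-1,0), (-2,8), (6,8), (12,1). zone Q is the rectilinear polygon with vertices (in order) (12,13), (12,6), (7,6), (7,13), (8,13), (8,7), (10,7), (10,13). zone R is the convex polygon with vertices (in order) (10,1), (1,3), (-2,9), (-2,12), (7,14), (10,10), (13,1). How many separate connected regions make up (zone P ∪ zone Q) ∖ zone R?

(zone P ∪ zone Q) ∖ zone R splits into 3 disjoint pieces (area 47.25, area 0.0417, area 11.3333).

3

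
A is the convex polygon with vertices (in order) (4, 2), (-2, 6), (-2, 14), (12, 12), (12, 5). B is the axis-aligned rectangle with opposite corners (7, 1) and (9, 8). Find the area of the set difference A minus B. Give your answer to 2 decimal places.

121.00

|A| = 130, |A∩B| = 9.
|A ∖ B| = |A| − |A∩B| = 130 − 9 = 121.00.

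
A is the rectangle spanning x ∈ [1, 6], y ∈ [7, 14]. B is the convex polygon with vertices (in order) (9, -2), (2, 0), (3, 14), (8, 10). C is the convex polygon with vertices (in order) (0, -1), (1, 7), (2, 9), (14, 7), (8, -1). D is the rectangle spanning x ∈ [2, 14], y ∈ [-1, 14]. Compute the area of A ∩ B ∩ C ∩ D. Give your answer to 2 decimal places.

The intersection is the polygon with vertices (2.635,8.894), (6,8.333), (6,7), (2.5,7).
By the shoelace formula its area is 5.56.

5.56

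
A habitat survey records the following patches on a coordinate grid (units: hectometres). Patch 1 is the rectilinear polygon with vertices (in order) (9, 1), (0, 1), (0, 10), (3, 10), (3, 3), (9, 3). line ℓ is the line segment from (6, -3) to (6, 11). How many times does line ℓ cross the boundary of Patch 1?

The segment meets the boundary at (6,3), (6,1).

2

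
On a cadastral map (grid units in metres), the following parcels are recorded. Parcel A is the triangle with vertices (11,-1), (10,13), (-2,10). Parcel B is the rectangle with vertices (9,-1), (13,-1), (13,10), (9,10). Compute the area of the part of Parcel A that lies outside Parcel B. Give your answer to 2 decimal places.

69.51

|Parcel A| = 85.5, |Parcel A∩Parcel B| = 15.9863.
|Parcel A ∖ Parcel B| = |Parcel A| − |Parcel A∩Parcel B| = 85.5 − 15.9863 = 69.51.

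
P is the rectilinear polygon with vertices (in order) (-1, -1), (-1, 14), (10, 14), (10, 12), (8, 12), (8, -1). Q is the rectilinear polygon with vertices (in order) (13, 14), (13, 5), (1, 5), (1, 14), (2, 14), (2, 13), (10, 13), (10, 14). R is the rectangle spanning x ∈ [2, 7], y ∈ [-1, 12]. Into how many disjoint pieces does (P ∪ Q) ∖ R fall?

1

(P ∪ Q) ∖ R is a single connected region.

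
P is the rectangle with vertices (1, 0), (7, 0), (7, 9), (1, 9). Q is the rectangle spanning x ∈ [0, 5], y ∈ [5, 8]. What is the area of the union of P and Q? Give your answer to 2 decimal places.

By inclusion–exclusion:
Individual areas: |P| = 54, |Q| = 15.
|P∩Q|: x∈[1,5], y∈[5,8] → 4·3 = 12.
|P ∪ Q| = 69 − 12 = 57.00.

57.00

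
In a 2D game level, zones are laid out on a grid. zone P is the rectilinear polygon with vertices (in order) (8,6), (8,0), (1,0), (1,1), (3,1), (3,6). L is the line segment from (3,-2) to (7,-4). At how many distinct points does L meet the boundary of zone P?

The segment lies entirely outside zone P and never meets its boundary.

0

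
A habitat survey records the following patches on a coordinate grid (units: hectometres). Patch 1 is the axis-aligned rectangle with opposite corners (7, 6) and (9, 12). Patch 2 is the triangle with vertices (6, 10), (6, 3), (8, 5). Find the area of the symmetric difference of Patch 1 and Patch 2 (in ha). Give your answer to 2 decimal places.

|Patch 1| = 12, |Patch 2| = 7, |Patch 1∩Patch 2| = 0.45.
|Patch 1 △ Patch 2| = |Patch 1| + |Patch 2| − 2·|Patch 1∩Patch 2| = 12 + 7 − 0.9 = 18.10.

18.10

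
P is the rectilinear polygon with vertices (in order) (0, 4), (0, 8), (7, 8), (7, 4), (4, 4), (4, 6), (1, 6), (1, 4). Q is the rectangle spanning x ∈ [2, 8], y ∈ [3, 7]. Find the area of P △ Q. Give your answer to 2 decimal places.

24.00

|P| = 22, |Q| = 24, |P∩Q| = 11.
|P △ Q| = |P| + |Q| − 2·|P∩Q| = 22 + 24 − 22 = 24.00.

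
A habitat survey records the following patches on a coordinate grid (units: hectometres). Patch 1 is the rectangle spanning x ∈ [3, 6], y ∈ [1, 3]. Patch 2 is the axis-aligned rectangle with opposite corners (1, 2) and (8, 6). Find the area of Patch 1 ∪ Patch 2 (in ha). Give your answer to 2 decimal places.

31.00

By inclusion–exclusion:
Individual areas: |Patch 1| = 6, |Patch 2| = 28.
|Patch 1∩Patch 2|: x∈[3,6], y∈[2,3] → 3·1 = 3.
|Patch 1 ∪ Patch 2| = 34 − 3 = 31.00.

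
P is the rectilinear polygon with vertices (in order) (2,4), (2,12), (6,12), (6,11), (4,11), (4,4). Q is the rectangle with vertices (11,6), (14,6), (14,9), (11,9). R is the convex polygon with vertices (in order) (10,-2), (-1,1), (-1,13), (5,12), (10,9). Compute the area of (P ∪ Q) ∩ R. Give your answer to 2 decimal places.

The region (P ∪ Q) ∩ R is the polygon with vertices (2,12), (5,12), (6,11.4), (6,11), (4,11), (4,4), (2,4).
By the shoelace formula its area is 17.70.

17.70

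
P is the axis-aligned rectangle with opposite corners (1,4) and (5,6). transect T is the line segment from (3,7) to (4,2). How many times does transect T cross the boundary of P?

2

The segment meets the boundary at (3.6,4), (3.2,6).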